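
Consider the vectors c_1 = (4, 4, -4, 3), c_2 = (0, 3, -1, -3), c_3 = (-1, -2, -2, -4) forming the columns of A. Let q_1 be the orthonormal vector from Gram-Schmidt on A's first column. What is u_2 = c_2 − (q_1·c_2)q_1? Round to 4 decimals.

c_1 = (4, 4, -4, 3); ‖c_1‖ = 7.5498, so q_1 = (0.5298, 0.5298, -0.5298, 0.3974).
q_1·c_2 = 0.5298·0 + 0.5298·3 + (-0.5298)·(-1) + 0.3974·(-3) = 0.9272.
u_2 = c_2 − 0.9272·q_1 = (-0.4912, 2.5088, -0.5088, -3.3684).

u_2 = (-0.4912, 2.5088, -0.5088, -3.3684)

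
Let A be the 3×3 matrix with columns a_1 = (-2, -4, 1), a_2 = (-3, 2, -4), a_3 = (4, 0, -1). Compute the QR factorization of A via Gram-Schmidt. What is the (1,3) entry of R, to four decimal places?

a_1 = (-2, -4, 1); ‖a_1‖ = 4.5826, so q_1 = (-0.4364, -0.8729, 0.2182).
r_{13} = q_1·a_3 = -1.9640.

r_{13} = -1.9640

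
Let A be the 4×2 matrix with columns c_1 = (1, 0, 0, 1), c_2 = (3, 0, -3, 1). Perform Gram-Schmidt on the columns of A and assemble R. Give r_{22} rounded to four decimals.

q_1 = c_1/‖c_1‖ = (1, 0, 0, 1)/1.4142 = (0.7071, 0.0000, 0.0000, 0.7071).
r_{12} = q_1·c_2 = 2.8284.
u_2 = c_2 − 2.8284·q_1 = (1.0000, 0.0000, -3.0000, -1.0000).
r_{22} = ‖u_2‖ = 3.3166.

r_{22} = 3.3166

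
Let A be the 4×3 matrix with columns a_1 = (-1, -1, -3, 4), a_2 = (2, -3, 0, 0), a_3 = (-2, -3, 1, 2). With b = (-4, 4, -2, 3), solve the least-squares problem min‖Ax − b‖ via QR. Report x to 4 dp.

e_1 = a_1/‖a_1‖ = (-1, -1, -3, 4)/5.1962 = (-0.1925, -0.1925, -0.5774, 0.7698).
r_{12} = e_1·a_2 = 0.1925.
u_2 = a_2 − 0.1925·e_1 = (2.0370, -2.9630, 0.1111, -0.1481).
‖u_2‖ = 3.6004, so e_2 = (0.5658, -0.8230, 0.0309, -0.0411).
r_{13} = e_1·a_3 = 1.9245; r_{23} = e_2·a_3 = 1.2859.
u_3 = a_3 − 1.9245·e_1 − 1.2859·e_2 = (-2.3571, -1.5714, 2.0714, 0.5714).
‖u_3‖ = 3.5557, so e_3 = (-0.6629, -0.4419, 0.5826, 0.1607).
Qᵀb = (3.4641, -5.7401, 0.2009).
Back-substitute: x_3 = 0.2009/3.5557 = 0.0565.
x_2 = (-5.7401 − 1.2859·0.0565)/3.6004 = -1.6145.
x_1 = (3.4641 − 0.1925·(-1.6145) − 1.9245·0.0565)/5.1962 = 0.7055.

x = (0.7055, -1.6145, 0.0565)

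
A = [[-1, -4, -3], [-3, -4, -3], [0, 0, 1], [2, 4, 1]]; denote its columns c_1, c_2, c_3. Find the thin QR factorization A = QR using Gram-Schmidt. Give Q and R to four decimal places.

e_1 = c_1/‖c_1‖ = (-1, -3, 0, 2)/3.7417 = (-0.2673, -0.8018, 0.0000, 0.5345).
r_{12} = e_1·c_2 = 6.4143.
u_2 = c_2 − 6.4143·e_1 = (-2.2857, 1.1429, 0.0000, 0.5714).
‖u_2‖ = 2.6186, so e_2 = (-0.8729, 0.4364, 0.0000, 0.2182).
r_{13} = e_1·c_3 = 3.7417; r_{23} = e_2·c_3 = 1.5275.
u_3 = c_3 − 3.7417·e_1 − 1.5275·e_2 = (-0.6667, -0.6667, 1.0000, -1.3333).
‖u_3‖ = 1.9149, so e_3 = (-0.3482, -0.3482, 0.5222, -0.6963).

Q = [[-0.2673, -0.8729, -0.3482], [-0.8018, 0.4364, -0.3482], [0.0000, 0.0000, 0.5222], [0.5345, 0.2182, -0.6963]], R = [[3.7417, 6.4143, 3.7417], [0.0000, 2.6186, 1.5275], [0.0000, 0.0000, 1.9149]]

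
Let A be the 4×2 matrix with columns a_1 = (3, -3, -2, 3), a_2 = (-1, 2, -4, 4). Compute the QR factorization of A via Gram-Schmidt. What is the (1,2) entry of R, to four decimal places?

r_{12} = 1.9757

a_1 = (3, -3, -2, 3); ‖a_1‖ = 5.5678, so q_1 = (0.5388, -0.5388, -0.3592, 0.5388).
r_{12} = q_1·a_2 = 1.9757.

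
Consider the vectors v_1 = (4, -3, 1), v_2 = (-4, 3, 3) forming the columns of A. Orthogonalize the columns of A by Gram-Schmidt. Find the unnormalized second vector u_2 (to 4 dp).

u_2 = (-0.6154, 0.4615, 3.8462)

v_1 = (4, -3, 1); ‖v_1‖ = 5.0990, so q_1 = (0.7845, -0.5883, 0.1961).
q_1·v_2 = 0.7845·(-4) + (-0.5883)·3 + 0.1961·3 = -4.3146.
u_2 = v_2 + 4.3146·q_1 = (-0.6154, 0.4615, 3.8462).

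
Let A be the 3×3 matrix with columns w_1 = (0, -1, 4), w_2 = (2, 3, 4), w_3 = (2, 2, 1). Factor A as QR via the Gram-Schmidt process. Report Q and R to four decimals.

Q = [[0.0000, 0.4581, 0.8889], [-0.2425, 0.8623, -0.4444], [0.9701, 0.2156, -0.1111]], R = [[4.1231, 3.1530, 0.4851], [0.0000, 4.3656, 2.8565], [0.0000, 0.0000, 0.7778]]

w_1 = (0, -1, 4); ‖w_1‖ = 4.1231, so q_1 = (0.0000, -0.2425, 0.9701).
q_1·w_2 = 0.0000·2 + (-0.2425)·3 + 0.9701·4 = 3.1530.
u_2 = w_2 − 3.1530·q_1 = (2.0000, 3.7647, 0.9412).
‖u_2‖ = 4.3656, so q_2 = (0.4581, 0.8623, 0.2156).
q_1·w_3 = 0.0000·2 + (-0.2425)·2 + 0.9701·1 = 0.4851; q_2·w_3 = 0.4581·2 + 0.8623·2 + 0.2156·1 = 2.8565.
u_3 = w_3 − 0.4851·q_1 − 2.8565·q_2 = (0.6914, -0.3457, -0.0864).
‖u_3‖ = 0.7778, so q_3 = (0.8889, -0.4444, -0.1111).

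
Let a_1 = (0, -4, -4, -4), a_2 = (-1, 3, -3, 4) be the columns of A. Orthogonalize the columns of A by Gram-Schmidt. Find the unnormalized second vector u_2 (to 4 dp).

u_2 = (-1.0000, 1.6667, -4.3333, 2.6667)

a_1 = (0, -4, -4, -4); ‖a_1‖ = 6.9282, so q_1 = (0.0000, -0.5774, -0.5774, -0.5774).
q_1·a_2 = 0.0000·(-1) + (-0.5774)·3 + (-0.5774)·(-3) + (-0.5774)·4 = -2.3094.
u_2 = a_2 + 2.3094·q_1 = (-1.0000, 1.6667, -4.3333, 2.6667).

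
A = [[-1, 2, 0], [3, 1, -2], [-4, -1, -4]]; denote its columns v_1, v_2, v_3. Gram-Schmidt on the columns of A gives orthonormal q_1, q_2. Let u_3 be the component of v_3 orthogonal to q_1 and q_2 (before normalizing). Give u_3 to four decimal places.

v_1 = (-1, 3, -4); ‖v_1‖ = 5.0990, so q_1 = (-0.1961, 0.5883, -0.7845).
q_1·v_2 = (-0.1961)·2 + 0.5883·1 + (-0.7845)·(-1) = 0.9806.
u_2 = v_2 − 0.9806·q_1 = (2.1923, 0.4231, -0.2308).
‖u_2‖ = 2.2447, so q_2 = (0.9767, 0.1885, -0.1028).
q_1·v_3 = (-0.1961)·0 + 0.5883·(-2) + (-0.7845)·(-4) = 1.9612; q_2·v_3 = 0.9767·0 + 0.1885·(-2) + (-0.1028)·(-4) = 0.0343.
u_3 = v_3 − 1.9612·q_1 − 0.0343·q_2 = (0.3511, -3.1603, -2.4580).

u_3 = (0.3511, -3.1603, -2.4580)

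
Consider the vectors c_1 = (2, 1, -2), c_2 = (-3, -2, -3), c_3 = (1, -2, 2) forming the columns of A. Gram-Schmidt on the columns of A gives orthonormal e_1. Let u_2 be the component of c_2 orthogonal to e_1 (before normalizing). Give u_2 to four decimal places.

e_1 = c_1/‖c_1‖ = (2, 1, -2)/3.0000 = (0.6667, 0.3333, -0.6667).
r_{12} = e_1·c_2 = -0.6667.
u_2 = c_2 + 0.6667·e_1 = (-2.5556, -1.7778, -3.4444).

u_2 = (-2.5556, -1.7778, -3.4444)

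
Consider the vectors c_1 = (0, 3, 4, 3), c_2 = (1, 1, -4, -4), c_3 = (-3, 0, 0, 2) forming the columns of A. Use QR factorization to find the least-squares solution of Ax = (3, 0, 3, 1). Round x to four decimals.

x = (0.1955, -0.6086, -1.1437)

q_1 = c_1/‖c_1‖ = (0, 3, 4, 3)/5.8310 = (0.0000, 0.5145, 0.6860, 0.5145).
r_{12} = q_1·c_2 = -4.2875.
u_2 = c_2 + 4.2875·q_1 = (1.0000, 3.2059, -1.0588, -1.7941).
‖u_2‖ = 3.9519, so q_2 = (0.2530, 0.8112, -0.2679, -0.4540).
r_{13} = q_1·c_3 = 1.0290; r_{23} = q_2·c_3 = -1.6671.
u_3 = c_3 − 1.0290·q_1 + 1.6671·q_2 = (-2.5782, 0.8230, -1.1525, 0.7137).
‖u_3‖ = 3.0269, so q_3 = (-0.8518, 0.2719, -0.3808, 0.2358).
Qᵀb = (2.5725, -0.4986, -3.4618).
Back-substitute: x_3 = -3.4618/3.0269 = -1.1437.
x_2 = (-0.4986 + 1.6671·(-1.1437))/3.9519 = -0.6086.
x_1 = (2.5725 + 4.2875·(-0.6086) − 1.0290·(-1.1437))/5.8310 = 0.1955.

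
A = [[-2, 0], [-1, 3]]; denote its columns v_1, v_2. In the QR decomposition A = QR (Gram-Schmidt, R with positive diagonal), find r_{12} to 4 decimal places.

r_{12} = -1.3416

v_1 = (-2, -1); ‖v_1‖ = 2.2361, so e_1 = (-0.8944, -0.4472).
r_{12} = e_1·v_2 = -1.3416.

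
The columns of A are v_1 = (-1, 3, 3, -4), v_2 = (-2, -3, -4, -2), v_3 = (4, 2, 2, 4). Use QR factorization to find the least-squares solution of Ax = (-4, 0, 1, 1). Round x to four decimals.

x = (-1.3452, -2.7018, -2.5454)

v_1 = (-1, 3, 3, -4); ‖v_1‖ = 5.9161, so q_1 = (-0.1690, 0.5071, 0.5071, -0.6761).
q_1·v_2 = (-0.1690)·(-2) + 0.5071·(-3) + 0.5071·(-4) + (-0.6761)·(-2) = -1.8593.
u_2 = v_2 + 1.8593·q_1 = (-2.3143, -2.0571, -3.0571, -3.2571).
‖u_2‖ = 5.4353, so q_2 = (-0.4258, -0.3785, -0.5625, -0.5993).
q_1·v_3 = (-0.1690)·4 + 0.5071·2 + 0.5071·2 + (-0.6761)·4 = -1.3522; q_2·v_3 = (-0.4258)·4 + (-0.3785)·2 + (-0.5625)·2 + (-0.5993)·4 = -5.9820.
u_3 = v_3 + 1.3522·q_1 + 5.9820·q_2 = (1.2244, 0.4217, -0.6789, -0.4990).
‖u_3‖ = 1.5449, so q_3 = (0.7925, 0.2729, -0.4394, -0.3230).
Qᵀb = (0.5071, 0.5414, -3.9325).
Back-substitute: x_3 = -3.9325/1.5449 = -2.5454.
x_2 = (0.5414 + 5.9820·(-2.5454))/5.4353 = -2.7018.
x_1 = (0.5071 + 1.8593·(-2.7018) + 1.3522·(-2.5454))/5.9161 = -1.3452.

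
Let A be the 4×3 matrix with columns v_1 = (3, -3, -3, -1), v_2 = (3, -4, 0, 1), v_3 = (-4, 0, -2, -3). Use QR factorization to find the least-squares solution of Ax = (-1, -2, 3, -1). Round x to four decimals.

x = (-1.0479, 1.3075, 0.6023)

v_1 = (3, -3, -3, -1); ‖v_1‖ = 5.2915, so e_1 = (0.5669, -0.5669, -0.5669, -0.1890).
e_1·v_2 = 0.5669·3 + (-0.5669)·(-4) + (-0.5669)·0 + (-0.1890)·1 = 3.7796.
u_2 = v_2 − 3.7796·e_1 = (0.8571, -1.8571, 2.1429, 1.7143).
‖u_2‖ = 3.4226, so e_2 = (0.2504, -0.5426, 0.6261, 0.5009).
e_1·v_3 = 0.5669·(-4) + (-0.5669)·0 + (-0.5669)·(-2) + (-0.1890)·(-3) = -0.5669; e_2·v_3 = 0.2504·(-4) + (-0.5426)·0 + 0.6261·(-2) + 0.5009·(-3) = -3.7565.
u_3 = v_3 + 0.5669·e_1 + 3.7565·e_2 = (-2.7378, -2.3598, 0.0305, -1.2256).
‖u_3‖ = 3.8167, so e_3 = (-0.7173, -0.6183, 0.0080, -0.3211).
Qᵀb = (-0.9449, 2.2122, 2.2990).
Back-substitute: x_3 = 2.2990/3.8167 = 0.6023.
x_2 = (2.2122 + 3.7565·0.6023)/3.4226 = 1.3075.
x_1 = (-0.9449 − 3.7796·1.3075 + 0.5669·0.6023)/5.2915 = -1.0479.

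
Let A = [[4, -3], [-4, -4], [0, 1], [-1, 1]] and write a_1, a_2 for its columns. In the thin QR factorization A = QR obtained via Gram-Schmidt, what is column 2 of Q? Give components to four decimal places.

e_2 = (-0.6506, -0.7034, 0.1934, 0.2110)

a_1 = (4, -4, 0, -1); ‖a_1‖ = 5.7446, so e_1 = (0.6963, -0.6963, 0.0000, -0.1741).
e_1·a_2 = 0.6963·(-3) + (-0.6963)·(-4) + 0.0000·1 + (-0.1741)·1 = 0.5222.
u_2 = a_2 − 0.5222·e_1 = (-3.3636, -3.6364, 1.0000, 1.0909).
‖u_2‖ = 5.1698, so e_2 = (-0.6506, -0.7034, 0.1934, 0.2110).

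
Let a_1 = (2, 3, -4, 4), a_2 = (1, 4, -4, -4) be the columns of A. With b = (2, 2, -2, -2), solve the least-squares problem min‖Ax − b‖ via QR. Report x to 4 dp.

q_1 = a_1/‖a_1‖ = (2, 3, -4, 4)/6.7082 = (0.2981, 0.4472, -0.5963, 0.5963).
r_{12} = q_1·a_2 = 2.0870.
u_2 = a_2 − 2.0870·q_1 = (0.3778, 3.0667, -2.7556, -5.2444).
‖u_2‖ = 6.6816, so q_2 = (0.0565, 0.4590, -0.4124, -0.7849).
Qᵀb = (1.4907, 3.4256).
Back-substitute: x_2 = 3.4256/6.6816 = 0.5127.
x_1 = (1.4907 − 2.0870·0.5127)/6.7082 = 0.0627.

x = (0.0627, 0.5127)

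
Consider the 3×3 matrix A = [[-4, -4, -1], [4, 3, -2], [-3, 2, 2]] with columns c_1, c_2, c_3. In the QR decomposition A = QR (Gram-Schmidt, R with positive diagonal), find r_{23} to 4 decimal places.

r_{23} = 1.7763

c_1 = (-4, 4, -3); ‖c_1‖ = 6.4031, so q_1 = (-0.6247, 0.6247, -0.4685).
q_1·c_2 = (-0.6247)·(-4) + 0.6247·3 + (-0.4685)·2 = 3.4358.
u_2 = c_2 − 3.4358·q_1 = (-1.8537, 0.8537, 3.6098).
‖u_2‖ = 4.1467, so q_2 = (-0.4470, 0.2059, 0.8705).
r_{23} = q_2·c_3 = 1.7763.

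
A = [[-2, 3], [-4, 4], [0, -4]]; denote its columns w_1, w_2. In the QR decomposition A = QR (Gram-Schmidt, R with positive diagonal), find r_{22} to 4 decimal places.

r_{22} = 4.0988

q_1 = w_1/‖w_1‖ = (-2, -4, 0)/4.4721 = (-0.4472, -0.8944, 0.0000).
r_{12} = q_1·w_2 = -4.9193.
u_2 = w_2 + 4.9193·q_1 = (0.8000, -0.4000, -4.0000).
r_{22} = ‖u_2‖ = 4.0988.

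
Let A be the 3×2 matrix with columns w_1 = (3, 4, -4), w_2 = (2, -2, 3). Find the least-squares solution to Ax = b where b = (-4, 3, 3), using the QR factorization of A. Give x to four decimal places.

x = (-0.5469, -0.7445)

w_1 = (3, 4, -4); ‖w_1‖ = 6.4031, so q_1 = (0.4685, 0.6247, -0.6247).
q_1·w_2 = 0.4685·2 + 0.6247·(-2) + (-0.6247)·3 = -2.1864.
u_2 = w_2 + 2.1864·q_1 = (3.0244, -0.6341, 1.6341).
‖u_2‖ = 3.4956, so q_2 = (0.8652, -0.1814, 0.4675).
Qᵀb = (-1.8741, -2.6025).
Back-substitute: x_2 = -2.6025/3.4956 = -0.7445.
x_1 = (-1.8741 + 2.1864·(-0.7445))/6.4031 = -0.5469.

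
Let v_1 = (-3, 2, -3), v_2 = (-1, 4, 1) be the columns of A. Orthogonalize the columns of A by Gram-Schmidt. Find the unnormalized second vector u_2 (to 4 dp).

u_2 = (0.0909, 3.2727, 2.0909)

v_1 = (-3, 2, -3); ‖v_1‖ = 4.6904, so q_1 = (-0.6396, 0.4264, -0.6396).
q_1·v_2 = (-0.6396)·(-1) + 0.4264·4 + (-0.6396)·1 = 1.7056.
u_2 = v_2 − 1.7056·q_1 = (0.0909, 3.2727, 2.0909).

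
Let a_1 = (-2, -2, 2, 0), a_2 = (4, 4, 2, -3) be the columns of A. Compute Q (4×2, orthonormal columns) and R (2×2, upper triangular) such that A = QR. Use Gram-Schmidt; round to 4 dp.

a_1 = (-2, -2, 2, 0); ‖a_1‖ = 3.4641, so q_1 = (-0.5774, -0.5774, 0.5774, 0.0000).
q_1·a_2 = (-0.5774)·4 + (-0.5774)·4 + 0.5774·2 + 0.0000·(-3) = -3.4641.
u_2 = a_2 + 3.4641·q_1 = (2.0000, 2.0000, 4.0000, -3.0000).
‖u_2‖ = 5.7446, so q_2 = (0.3482, 0.3482, 0.6963, -0.5222).

Q = [[-0.5774, 0.3482], [-0.5774, 0.3482], [0.5774, 0.6963], [0.0000, -0.5222]], R = [[3.4641, -3.4641], [0.0000, 5.7446]]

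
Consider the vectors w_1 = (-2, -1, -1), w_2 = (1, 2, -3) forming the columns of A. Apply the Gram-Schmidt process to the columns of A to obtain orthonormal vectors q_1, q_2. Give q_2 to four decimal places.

q_2 = (0.1792, 0.4929, -0.8514)

q_1 = w_1/‖w_1‖ = (-2, -1, -1)/2.4495 = (-0.8165, -0.4082, -0.4082).
r_{12} = q_1·w_2 = -0.4082.
u_2 = w_2 + 0.4082·q_1 = (0.6667, 1.8333, -3.1667).
‖u_2‖ = 3.7193, so q_2 = (0.1792, 0.4929, -0.8514).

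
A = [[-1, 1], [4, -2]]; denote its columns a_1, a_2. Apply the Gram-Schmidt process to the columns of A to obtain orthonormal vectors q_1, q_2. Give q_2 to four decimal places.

a_1 = (-1, 4); ‖a_1‖ = 4.1231, so q_1 = (-0.2425, 0.9701).
q_1·a_2 = (-0.2425)·1 + 0.9701·(-2) = -2.1828.
u_2 = a_2 + 2.1828·q_1 = (0.4706, 0.1176).
‖u_2‖ = 0.4851, so q_2 = (0.9701, 0.2425).

q_2 = (0.9701, 0.2425)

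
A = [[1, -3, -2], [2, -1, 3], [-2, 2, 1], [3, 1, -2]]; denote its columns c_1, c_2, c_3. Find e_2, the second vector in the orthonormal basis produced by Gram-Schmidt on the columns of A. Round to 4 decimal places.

e_2 = (-0.7396, -0.0925, 0.3698, 0.5547)

e_1 = c_1/‖c_1‖ = (1, 2, -2, 3)/4.2426 = (0.2357, 0.4714, -0.4714, 0.7071).
r_{12} = e_1·c_2 = -1.4142.
u_2 = c_2 + 1.4142·e_1 = (-2.6667, -0.3333, 1.3333, 2.0000).
‖u_2‖ = 3.6056, so e_2 = (-0.7396, -0.0925, 0.3698, 0.5547).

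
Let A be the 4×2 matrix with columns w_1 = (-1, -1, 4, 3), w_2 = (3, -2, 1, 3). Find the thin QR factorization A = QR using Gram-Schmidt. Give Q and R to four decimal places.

w_1 = (-1, -1, 4, 3); ‖w_1‖ = 5.1962, so e_1 = (-0.1925, -0.1925, 0.7698, 0.5774).
e_1·w_2 = (-0.1925)·3 + (-0.1925)·(-2) + 0.7698·1 + 0.5774·3 = 2.3094.
u_2 = w_2 − 2.3094·e_1 = (3.4444, -1.5556, -0.7778, 1.6667).
‖u_2‖ = 4.2032, so e_2 = (0.8195, -0.3701, -0.1850, 0.3965).

Q = [[-0.1925, 0.8195], [-0.1925, -0.3701], [0.7698, -0.1850], [0.5774, 0.3965]], R = [[5.1962, 2.3094], [0.0000, 4.2032]]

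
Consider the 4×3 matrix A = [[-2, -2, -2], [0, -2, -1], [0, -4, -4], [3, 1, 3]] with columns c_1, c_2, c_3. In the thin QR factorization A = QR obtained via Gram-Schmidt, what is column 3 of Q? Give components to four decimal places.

e_1 = c_1/‖c_1‖ = (-2, 0, 0, 3)/3.6056 = (-0.5547, 0.0000, 0.0000, 0.8321).
r_{12} = e_1·c_2 = 1.9415.
u_2 = c_2 − 1.9415·e_1 = (-0.9231, -2.0000, -4.0000, -0.6154).
‖u_2‖ = 4.6077, so e_2 = (-0.2003, -0.4341, -0.8681, -0.1336).
r_{13} = e_1·c_3 = 3.6056; r_{23} = e_2·c_3 = 3.9065.
u_3 = c_3 − 3.6056·e_1 − 3.9065·e_2 = (0.7826, 0.6957, -0.6087, 0.5217).
‖u_3‖ = 1.3188, so e_3 = (0.5934, 0.5275, -0.4616, 0.3956).

e_3 = (0.5934, 0.5275, -0.4616, 0.3956)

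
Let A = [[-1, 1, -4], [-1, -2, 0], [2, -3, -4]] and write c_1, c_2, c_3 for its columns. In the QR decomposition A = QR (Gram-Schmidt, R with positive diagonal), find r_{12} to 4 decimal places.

c_1 = (-1, -1, 2); ‖c_1‖ = 2.4495, so e_1 = (-0.4082, -0.4082, 0.8165).
r_{12} = e_1·c_2 = -2.0412.

r_{12} = -2.0412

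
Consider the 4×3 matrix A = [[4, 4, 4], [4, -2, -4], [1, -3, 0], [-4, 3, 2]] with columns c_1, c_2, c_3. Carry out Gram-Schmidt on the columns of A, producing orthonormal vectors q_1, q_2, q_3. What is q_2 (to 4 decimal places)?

q_2 = (0.7515, -0.2349, -0.4697, 0.3993)

q_1 = c_1/‖c_1‖ = (4, 4, 1, -4)/7.0000 = (0.5714, 0.5714, 0.1429, -0.5714).
r_{12} = q_1·c_2 = -1.0000.
u_2 = c_2 + 1.0000·q_1 = (4.5714, -1.4286, -2.8571, 2.4286).
‖u_2‖ = 6.0828, so q_2 = (0.7515, -0.2349, -0.4697, 0.3993).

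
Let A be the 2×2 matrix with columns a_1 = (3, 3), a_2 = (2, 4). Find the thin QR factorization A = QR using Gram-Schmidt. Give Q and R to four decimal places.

q_1 = a_1/‖a_1‖ = (3, 3)/4.2426 = (0.7071, 0.7071).
r_{12} = q_1·a_2 = 4.2426.
u_2 = a_2 − 4.2426·q_1 = (-1.0000, 1.0000).
‖u_2‖ = 1.4142, so q_2 = (-0.7071, 0.7071).

Q = [[0.7071, -0.7071], [0.7071, 0.7071]], R = [[4.2426, 4.2426], [0.0000, 1.4142]]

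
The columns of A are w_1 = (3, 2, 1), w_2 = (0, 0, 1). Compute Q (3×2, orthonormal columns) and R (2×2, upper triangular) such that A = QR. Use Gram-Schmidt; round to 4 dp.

Q = [[0.8018, -0.2224], [0.5345, -0.1482], [0.2673, 0.9636]], R = [[3.7417, 0.2673], [0.0000, 0.9636]]

w_1 = (3, 2, 1); ‖w_1‖ = 3.7417, so e_1 = (0.8018, 0.5345, 0.2673).
e_1·w_2 = 0.8018·0 + 0.5345·0 + 0.2673·1 = 0.2673.
u_2 = w_2 − 0.2673·e_1 = (-0.2143, -0.1429, 0.9286).
‖u_2‖ = 0.9636, so e_2 = (-0.2224, -0.1482, 0.9636).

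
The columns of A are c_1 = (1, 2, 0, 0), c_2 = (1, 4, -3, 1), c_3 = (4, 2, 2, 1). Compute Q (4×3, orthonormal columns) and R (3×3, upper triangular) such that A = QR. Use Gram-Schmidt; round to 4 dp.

c_1 = (1, 2, 0, 0); ‖c_1‖ = 2.2361, so q_1 = (0.4472, 0.8944, 0.0000, 0.0000).
q_1·c_2 = 0.4472·1 + 0.8944·4 + 0.0000·(-3) + 0.0000·1 = 4.0249.
u_2 = c_2 − 4.0249·q_1 = (-0.8000, 0.4000, -3.0000, 1.0000).
‖u_2‖ = 3.2863, so q_2 = (-0.2434, 0.1217, -0.9129, 0.3043).
q_1·c_3 = 0.4472·4 + 0.8944·2 + 0.0000·2 + 0.0000·1 = 3.5777; q_2·c_3 = (-0.2434)·4 + 0.1217·2 + (-0.9129)·2 + 0.3043·1 = -2.2517.
u_3 = c_3 − 3.5777·q_1 + 2.2517·q_2 = (1.8519, -0.9259, -0.0556, 1.6852).
‖u_3‖ = 2.6701, so q_3 = (0.6935, -0.3468, -0.0208, 0.6311).

Q = [[0.4472, -0.2434, 0.6935], [0.8944, 0.1217, -0.3468], [0.0000, -0.9129, -0.0208], [0.0000, 0.3043, 0.6311]], R = [[2.2361, 4.0249, 3.5777], [0.0000, 3.2863, -2.2517], [0.0000, 0.0000, 2.6701]]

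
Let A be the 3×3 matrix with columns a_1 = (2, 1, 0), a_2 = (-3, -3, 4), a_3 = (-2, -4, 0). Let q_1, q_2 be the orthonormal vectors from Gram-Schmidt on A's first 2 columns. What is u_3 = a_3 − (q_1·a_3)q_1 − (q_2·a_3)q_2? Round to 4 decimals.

u_3 = (1.0787, -2.1573, -0.8090)

a_1 = (2, 1, 0); ‖a_1‖ = 2.2361, so q_1 = (0.8944, 0.4472, 0.0000).
q_1·a_2 = 0.8944·(-3) + 0.4472·(-3) + 0.0000·4 = -4.0249.
u_2 = a_2 + 4.0249·q_1 = (0.6000, -1.2000, 4.0000).
‖u_2‖ = 4.2190, so q_2 = (0.1422, -0.2844, 0.9481).
q_1·a_3 = 0.8944·(-2) + 0.4472·(-4) + 0.0000·0 = -3.5777; q_2·a_3 = 0.1422·(-2) + (-0.2844)·(-4) + 0.9481·0 = 0.8533.
u_3 = a_3 + 3.5777·q_1 − 0.8533·q_2 = (1.0787, -2.1573, -0.8090).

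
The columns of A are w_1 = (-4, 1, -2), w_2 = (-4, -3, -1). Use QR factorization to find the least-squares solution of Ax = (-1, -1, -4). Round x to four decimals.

e_1 = w_1/‖w_1‖ = (-4, 1, -2)/4.5826 = (-0.8729, 0.2182, -0.4364).
r_{12} = e_1·w_2 = 3.2733.
u_2 = w_2 − 3.2733·e_1 = (-1.1429, -3.7143, 0.4286).
‖u_2‖ = 3.9097, so e_2 = (-0.2923, -0.9500, 0.1096).
Qᵀb = (2.4004, 0.8039).
Back-substitute: x_2 = 0.8039/3.9097 = 0.2056.
x_1 = (2.4004 − 3.2733·0.2056)/4.5826 = 0.3769.

x = (0.3769, 0.2056)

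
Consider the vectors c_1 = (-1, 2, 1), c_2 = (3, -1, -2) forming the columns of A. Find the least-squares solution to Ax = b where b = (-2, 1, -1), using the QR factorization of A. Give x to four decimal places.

c_1 = (-1, 2, 1); ‖c_1‖ = 2.4495, so e_1 = (-0.4082, 0.8165, 0.4082).
e_1·c_2 = (-0.4082)·3 + 0.8165·(-1) + 0.4082·(-2) = -2.8577.
u_2 = c_2 + 2.8577·e_1 = (1.8333, 1.3333, -0.8333).
‖u_2‖ = 2.4152, so e_2 = (0.7591, 0.5521, -0.3450).
Qᵀb = (1.2247, -0.6211).
Back-substitute: x_2 = -0.6211/2.4152 = -0.2571.
x_1 = (1.2247 + 2.8577·(-0.2571))/2.4495 = 0.2000.

x = (0.2000, -0.2571)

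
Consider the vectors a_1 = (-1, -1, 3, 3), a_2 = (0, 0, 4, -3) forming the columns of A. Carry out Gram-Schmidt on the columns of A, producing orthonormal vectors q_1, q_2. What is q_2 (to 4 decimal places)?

q_2 = (0.0303, 0.0303, 0.7165, -0.6963)

a_1 = (-1, -1, 3, 3); ‖a_1‖ = 4.4721, so q_1 = (-0.2236, -0.2236, 0.6708, 0.6708).
q_1·a_2 = (-0.2236)·0 + (-0.2236)·0 + 0.6708·4 + 0.6708·(-3) = 0.6708.
u_2 = a_2 − 0.6708·q_1 = (0.1500, 0.1500, 3.5500, -3.4500).
‖u_2‖ = 4.9548, so q_2 = (0.0303, 0.0303, 0.7165, -0.6963).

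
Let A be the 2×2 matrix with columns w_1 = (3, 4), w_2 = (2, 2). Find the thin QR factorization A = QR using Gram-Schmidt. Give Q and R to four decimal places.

w_1 = (3, 4); ‖w_1‖ = 5.0000, so e_1 = (0.6000, 0.8000).
e_1·w_2 = 0.6000·2 + 0.8000·2 = 2.8000.
u_2 = w_2 − 2.8000·e_1 = (0.3200, -0.2400).
‖u_2‖ = 0.4000, so e_2 = (0.8000, -0.6000).

Q = [[0.6000, 0.8000], [0.8000, -0.6000]], R = [[5.0000, 2.8000], [0.0000, 0.4000]]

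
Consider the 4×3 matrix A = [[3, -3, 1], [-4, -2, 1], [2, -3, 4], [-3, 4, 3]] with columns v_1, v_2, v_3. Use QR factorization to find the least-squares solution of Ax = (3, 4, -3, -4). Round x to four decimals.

x = (-0.5930, -1.0421, -0.8665)

v_1 = (3, -4, 2, -3); ‖v_1‖ = 6.1644, so q_1 = (0.4867, -0.6489, 0.3244, -0.4867).
q_1·v_2 = 0.4867·(-3) + (-0.6489)·(-2) + 0.3244·(-3) + (-0.4867)·4 = -3.0822.
u_2 = v_2 + 3.0822·q_1 = (-1.5000, -4.0000, -2.0000, 2.5000).
‖u_2‖ = 5.3385, so q_2 = (-0.2810, -0.7493, -0.3746, 0.4683).
q_1·v_3 = 0.4867·1 + (-0.6489)·1 + 0.3244·4 + (-0.4867)·3 = -0.3244; q_2·v_3 = (-0.2810)·1 + (-0.7493)·1 + (-0.3746)·4 + 0.4683·3 = -1.1239.
u_3 = v_3 + 0.3244·q_1 + 1.1239·q_2 = (0.8421, -0.0526, 3.6842, 3.3684).
‖u_3‖ = 5.0628, so q_3 = (0.1663, -0.0104, 0.7277, 0.6653).
Qᵀb = (-0.1622, -4.5893, -4.3870).
Back-substitute: x_3 = -4.3870/5.0628 = -0.8665.
x_2 = (-4.5893 + 1.1239·(-0.8665))/5.3385 = -1.0421.
x_1 = (-0.1622 + 3.0822·(-1.0421) + 0.3244·(-0.8665))/6.1644 = -0.5930.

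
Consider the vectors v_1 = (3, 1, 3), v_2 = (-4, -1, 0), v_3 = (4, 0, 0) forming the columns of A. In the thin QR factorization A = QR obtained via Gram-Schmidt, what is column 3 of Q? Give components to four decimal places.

e_3 = (0.2417, -0.9670, 0.0806)

e_1 = v_1/‖v_1‖ = (3, 1, 3)/4.3589 = (0.6882, 0.2294, 0.6882).
r_{12} = e_1·v_2 = -2.9824.
u_2 = v_2 + 2.9824·e_1 = (-1.9474, -0.3158, 2.0526).
‖u_2‖ = 2.8470, so e_2 = (-0.6840, -0.1109, 0.7210).
r_{13} = e_1·v_3 = 2.7530; r_{23} = e_2·v_3 = -2.7361.
u_3 = v_3 − 2.7530·e_1 + 2.7361·e_2 = (0.2338, -0.9351, 0.0779).
‖u_3‖ = 0.9670, so e_3 = (0.2417, -0.9670, 0.0806).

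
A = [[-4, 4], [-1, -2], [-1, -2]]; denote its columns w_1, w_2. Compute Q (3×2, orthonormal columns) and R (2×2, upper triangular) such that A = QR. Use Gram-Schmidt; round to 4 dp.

w_1 = (-4, -1, -1); ‖w_1‖ = 4.2426, so e_1 = (-0.9428, -0.2357, -0.2357).
e_1·w_2 = (-0.9428)·4 + (-0.2357)·(-2) + (-0.2357)·(-2) = -2.8284.
u_2 = w_2 + 2.8284·e_1 = (1.3333, -2.6667, -2.6667).
‖u_2‖ = 4.0000, so e_2 = (0.3333, -0.6667, -0.6667).

Q = [[-0.9428, 0.3333], [-0.2357, -0.6667], [-0.2357, -0.6667]], R = [[4.2426, -2.8284], [0.0000, 4.0000]]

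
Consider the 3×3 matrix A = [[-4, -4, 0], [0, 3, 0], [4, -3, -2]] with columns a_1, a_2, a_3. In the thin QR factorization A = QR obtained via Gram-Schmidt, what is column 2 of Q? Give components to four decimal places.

q_2 = (-0.6047, 0.5183, -0.6047)

a_1 = (-4, 0, 4); ‖a_1‖ = 5.6569, so q_1 = (-0.7071, 0.0000, 0.7071).
q_1·a_2 = (-0.7071)·(-4) + 0.0000·3 + 0.7071·(-3) = 0.7071.
u_2 = a_2 − 0.7071·q_1 = (-3.5000, 3.0000, -3.5000).
‖u_2‖ = 5.7879, so q_2 = (-0.6047, 0.5183, -0.6047).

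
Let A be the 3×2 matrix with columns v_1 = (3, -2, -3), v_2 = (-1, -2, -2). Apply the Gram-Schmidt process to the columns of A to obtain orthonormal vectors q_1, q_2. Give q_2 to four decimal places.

q_1 = v_1/‖v_1‖ = (3, -2, -3)/4.6904 = (0.6396, -0.4264, -0.6396).
r_{12} = q_1·v_2 = 1.4924.
u_2 = v_2 − 1.4924·q_1 = (-1.9545, -1.3636, -1.0455).
‖u_2‖ = 2.6024, so q_2 = (-0.7510, -0.5240, -0.4017).

q_2 = (-0.7510, -0.5240, -0.4017)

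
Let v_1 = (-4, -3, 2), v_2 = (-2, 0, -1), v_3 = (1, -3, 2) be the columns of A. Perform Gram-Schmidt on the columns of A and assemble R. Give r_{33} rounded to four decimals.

r_{33} = 1.4367

v_1 = (-4, -3, 2); ‖v_1‖ = 5.3852, so e_1 = (-0.7428, -0.5571, 0.3714).
e_1·v_2 = (-0.7428)·(-2) + (-0.5571)·0 + 0.3714·(-1) = 1.1142.
u_2 = v_2 − 1.1142·e_1 = (-1.1724, 0.6207, -1.4138).
‖u_2‖ = 1.9387, so e_2 = (-0.6047, 0.3202, -0.7292).
e_1·v_3 = (-0.7428)·1 + (-0.5571)·(-3) + 0.3714·2 = 1.6713; e_2·v_3 = (-0.6047)·1 + 0.3202·(-3) + (-0.7292)·2 = -3.0237.
u_3 = v_3 − 1.6713·e_1 + 3.0237·e_2 = (0.4128, -1.1009, -0.8257).
r_{33} = ‖u_3‖ = 1.4367.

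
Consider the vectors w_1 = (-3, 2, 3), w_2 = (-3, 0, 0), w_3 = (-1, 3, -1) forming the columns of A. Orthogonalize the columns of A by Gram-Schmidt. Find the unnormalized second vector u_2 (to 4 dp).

e_1 = w_1/‖w_1‖ = (-3, 2, 3)/4.6904 = (-0.6396, 0.4264, 0.6396).
r_{12} = e_1·w_2 = 1.9188.
u_2 = w_2 − 1.9188·e_1 = (-1.7727, -0.8182, -1.2273).

u_2 = (-1.7727, -0.8182, -1.2273)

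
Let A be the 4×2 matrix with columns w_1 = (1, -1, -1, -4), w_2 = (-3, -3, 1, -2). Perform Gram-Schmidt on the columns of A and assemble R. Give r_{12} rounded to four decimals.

e_1 = w_1/‖w_1‖ = (1, -1, -1, -4)/4.3589 = (0.2294, -0.2294, -0.2294, -0.9177).
r_{12} = e_1·w_2 = 1.6059.

r_{12} = 1.6059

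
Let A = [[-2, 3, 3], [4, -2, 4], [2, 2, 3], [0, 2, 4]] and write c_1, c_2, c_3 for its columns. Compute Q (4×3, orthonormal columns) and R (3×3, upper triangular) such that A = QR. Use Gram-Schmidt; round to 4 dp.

Q = [[-0.4082, 0.5281, 0.4565], [0.8165, -0.0812, 0.5209], [0.4082, 0.6906, -0.5853], [0.0000, 0.4875, 0.4214]], R = [[4.8990, -2.0412, 3.2660], [0.0000, 4.1028, 5.2809], [0.0000, 0.0000, 3.3831]]

q_1 = c_1/‖c_1‖ = (-2, 4, 2, 0)/4.8990 = (-0.4082, 0.8165, 0.4082, 0.0000).
r_{12} = q_1·c_2 = -2.0412.
u_2 = c_2 + 2.0412·q_1 = (2.1667, -0.3333, 2.8333, 2.0000).
‖u_2‖ = 4.1028, so q_2 = (0.5281, -0.0812, 0.6906, 0.4875).
r_{13} = q_1·c_3 = 3.2660; r_{23} = q_2·c_3 = 5.2809.
u_3 = c_3 − 3.2660·q_1 − 5.2809·q_2 = (1.5446, 1.7624, -1.9802, 1.4257).
‖u_3‖ = 3.3831, so q_3 = (0.4565, 0.5209, -0.5853, 0.4214).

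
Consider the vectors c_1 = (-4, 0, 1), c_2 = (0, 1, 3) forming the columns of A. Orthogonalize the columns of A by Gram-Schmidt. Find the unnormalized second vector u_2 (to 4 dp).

u_2 = (0.7059, 1.0000, 2.8235)

c_1 = (-4, 0, 1); ‖c_1‖ = 4.1231, so e_1 = (-0.9701, 0.0000, 0.2425).
e_1·c_2 = (-0.9701)·0 + 0.0000·1 + 0.2425·3 = 0.7276.
u_2 = c_2 − 0.7276·e_1 = (0.7059, 1.0000, 2.8235).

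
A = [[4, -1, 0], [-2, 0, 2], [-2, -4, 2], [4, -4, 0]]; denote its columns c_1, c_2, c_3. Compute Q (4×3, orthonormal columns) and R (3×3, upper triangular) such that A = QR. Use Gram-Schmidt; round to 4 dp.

c_1 = (4, -2, -2, 4); ‖c_1‖ = 6.3246, so q_1 = (0.6325, -0.3162, -0.3162, 0.6325).
q_1·c_2 = 0.6325·(-1) + (-0.3162)·0 + (-0.3162)·(-4) + 0.6325·(-4) = -1.8974.
u_2 = c_2 + 1.8974·q_1 = (0.2000, -0.6000, -4.6000, -2.8000).
‖u_2‖ = 5.4222, so q_2 = (0.0369, -0.1107, -0.8484, -0.5164).
q_1·c_3 = 0.6325·0 + (-0.3162)·2 + (-0.3162)·2 + 0.6325·0 = -1.2649; q_2·c_3 = 0.0369·0 + (-0.1107)·2 + (-0.8484)·2 + (-0.5164)·0 = -1.9180.
u_3 = c_3 + 1.2649·q_1 + 1.9180·q_2 = (0.8707, 1.3878, -0.0272, -0.1905).
‖u_3‖ = 1.6496, so q_3 = (0.5279, 0.8413, -0.0165, -0.1155).

Q = [[0.6325, 0.0369, 0.5279], [-0.3162, -0.1107, 0.8413], [-0.3162, -0.8484, -0.0165], [0.6325, -0.5164, -0.1155]], R = [[6.3246, -1.8974, -1.2649], [0.0000, 5.4222, -1.9180], [0.0000, 0.0000, 1.6496]]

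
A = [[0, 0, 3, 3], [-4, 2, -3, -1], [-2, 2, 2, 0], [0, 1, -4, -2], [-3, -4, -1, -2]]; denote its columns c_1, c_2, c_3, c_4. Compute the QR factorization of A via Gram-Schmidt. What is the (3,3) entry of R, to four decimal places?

r_{33} = 5.8879

e_1 = c_1/‖c_1‖ = (0, -4, -2, 0, -3)/5.3852 = (0.0000, -0.7428, -0.3714, 0.0000, -0.5571).
r_{12} = e_1·c_2 = 0.0000.
u_2 = c_2 + 0.0000·e_1 = (0.0000, 2.0000, 2.0000, 1.0000, -4.0000).
‖u_2‖ = 5.0000, so e_2 = (0.0000, 0.4000, 0.4000, 0.2000, -0.8000).
r_{13} = e_1·c_3 = 2.0426; r_{23} = e_2·c_3 = -0.4000.
u_3 = c_3 − 2.0426·e_1 + 0.4000·e_2 = (3.0000, -1.3228, 2.9186, -3.9200, -0.1821).
r_{33} = ‖u_3‖ = 5.8879.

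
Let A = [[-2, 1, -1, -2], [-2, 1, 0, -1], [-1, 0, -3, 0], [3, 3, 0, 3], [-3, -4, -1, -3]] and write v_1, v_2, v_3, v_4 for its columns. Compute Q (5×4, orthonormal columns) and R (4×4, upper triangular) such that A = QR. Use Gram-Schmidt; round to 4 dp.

v_1 = (-2, -2, -1, 3, -3); ‖v_1‖ = 5.1962, so q_1 = (-0.3849, -0.3849, -0.1925, 0.5774, -0.5774).
q_1·v_2 = (-0.3849)·1 + (-0.3849)·1 + (-0.1925)·0 + 0.5774·3 + (-0.5774)·(-4) = 3.2717.
u_2 = v_2 − 3.2717·q_1 = (2.2593, 2.2593, 0.6296, 1.1111, -2.1111).
‖u_2‖ = 4.0369, so q_2 = (0.5597, 0.5597, 0.1560, 0.2752, -0.5230).
q_1·v_3 = (-0.3849)·(-1) + (-0.3849)·0 + (-0.1925)·(-3) + 0.5774·0 + (-0.5774)·(-1) = 1.5396; q_2·v_3 = 0.5597·(-1) + 0.5597·0 + 0.1560·(-3) + 0.2752·0 + (-0.5230)·(-1) = -0.5046.
u_3 = v_3 − 1.5396·q_1 + 0.5046·q_2 = (-0.1250, 0.8750, -2.6250, -0.7500, -0.3750).
‖u_3‖ = 2.8940, so q_3 = (-0.0432, 0.3024, -0.9071, -0.2592, -0.1296).
q_1·v_4 = (-0.3849)·(-2) + (-0.3849)·(-1) + (-0.1925)·0 + 0.5774·3 + (-0.5774)·(-3) = 4.6188; q_2·v_4 = 0.5597·(-2) + 0.5597·(-1) + 0.1560·0 + 0.2752·3 + (-0.5230)·(-3) = 0.7156; q_3·v_4 = (-0.0432)·(-2) + 0.3024·(-1) + (-0.9071)·0 + (-0.2592)·3 + (-0.1296)·(-3) = -0.6047.
u_4 = v_4 − 4.6188·q_1 − 0.7156·q_2 + 0.6047·q_3 = (-0.6488, 0.5601, 0.2288, -0.0204, -0.0374).
‖u_4‖ = 0.8882, so q_4 = (-0.7305, 0.6306, 0.2576, -0.0229, -0.0422).

Q = [[-0.3849, 0.5597, -0.0432, -0.7305], [-0.3849, 0.5597, 0.3024, 0.6306], [-0.1925, 0.1560, -0.9071, 0.2576], [0.5774, 0.2752, -0.2592, -0.0229], [-0.5774, -0.5230, -0.1296, -0.0422]], R = [[5.1962, 3.2717, 1.5396, 4.6188], [0.0000, 4.0369, -0.5046, 0.7156], [0.0000, 0.0000, 2.8940, -0.6047], [0.0000, 0.0000, 0.0000, 0.8882]]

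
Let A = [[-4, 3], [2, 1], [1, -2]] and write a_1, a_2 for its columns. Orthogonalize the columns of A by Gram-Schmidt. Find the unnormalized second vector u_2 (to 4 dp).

u_2 = (0.7143, 2.1429, -1.4286)

e_1 = a_1/‖a_1‖ = (-4, 2, 1)/4.5826 = (-0.8729, 0.4364, 0.2182).
r_{12} = e_1·a_2 = -2.6186.
u_2 = a_2 + 2.6186·e_1 = (0.7143, 2.1429, -1.4286).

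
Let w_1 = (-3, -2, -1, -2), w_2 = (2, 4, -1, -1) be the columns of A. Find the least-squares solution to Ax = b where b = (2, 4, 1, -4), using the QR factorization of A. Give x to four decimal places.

w_1 = (-3, -2, -1, -2); ‖w_1‖ = 4.2426, so q_1 = (-0.7071, -0.4714, -0.2357, -0.4714).
q_1·w_2 = (-0.7071)·2 + (-0.4714)·4 + (-0.2357)·(-1) + (-0.4714)·(-1) = -2.5927.
u_2 = w_2 + 2.5927·q_1 = (0.1667, 2.7778, -1.6111, -2.2222).
‖u_2‖ = 3.9087, so q_2 = (0.0426, 0.7107, -0.4122, -0.5685).
Qᵀb = (-1.6499, 4.7899).
Back-substitute: x_2 = 4.7899/3.9087 = 1.2255.
x_1 = (-1.6499 + 2.5927·1.2255)/4.2426 = 0.3600.

x = (0.3600, 1.2255)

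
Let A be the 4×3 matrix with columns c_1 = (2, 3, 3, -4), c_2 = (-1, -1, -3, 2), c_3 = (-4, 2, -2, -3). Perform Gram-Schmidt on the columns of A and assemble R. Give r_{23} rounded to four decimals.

r_{23} = 2.8688

c_1 = (2, 3, 3, -4); ‖c_1‖ = 6.1644, so e_1 = (0.3244, 0.4867, 0.4867, -0.6489).
e_1·c_2 = 0.3244·(-1) + 0.4867·(-1) + 0.4867·(-3) + (-0.6489)·2 = -3.5689.
u_2 = c_2 + 3.5689·e_1 = (0.1579, 0.7368, -1.2632, -0.3158).
‖u_2‖ = 1.5044, so e_2 = (0.1050, 0.4898, -0.8397, -0.2099).
r_{23} = e_2·c_3 = 2.8688.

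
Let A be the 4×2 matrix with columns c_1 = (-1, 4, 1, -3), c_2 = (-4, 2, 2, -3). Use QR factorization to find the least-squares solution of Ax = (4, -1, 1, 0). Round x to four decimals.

x = (0.3785, -0.7486)

c_1 = (-1, 4, 1, -3); ‖c_1‖ = 5.1962, so q_1 = (-0.1925, 0.7698, 0.1925, -0.5774).
q_1·c_2 = (-0.1925)·(-4) + 0.7698·2 + 0.1925·2 + (-0.5774)·(-3) = 4.4264.
u_2 = c_2 − 4.4264·q_1 = (-3.1481, -1.4074, 1.1481, -0.4444).
‖u_2‖ = 3.6616, so q_2 = (-0.8598, -0.3844, 0.3136, -0.1214).
Qᵀb = (-1.3472, -2.7412).
Back-substitute: x_2 = -2.7412/3.6616 = -0.7486.
x_1 = (-1.3472 − 4.4264·(-0.7486))/5.1962 = 0.3785.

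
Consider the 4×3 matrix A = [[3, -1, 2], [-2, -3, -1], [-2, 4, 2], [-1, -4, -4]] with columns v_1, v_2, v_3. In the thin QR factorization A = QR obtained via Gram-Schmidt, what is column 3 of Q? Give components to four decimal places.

v_1 = (3, -2, -2, -1); ‖v_1‖ = 4.2426, so q_1 = (0.7071, -0.4714, -0.4714, -0.2357).
q_1·v_2 = 0.7071·(-1) + (-0.4714)·(-3) + (-0.4714)·4 + (-0.2357)·(-4) = -0.2357.
u_2 = v_2 + 0.2357·q_1 = (-0.8333, -3.1111, 3.8889, -4.0556).
‖u_2‖ = 6.4765, so q_2 = (-0.1287, -0.4804, 0.6005, -0.6262).
q_1·v_3 = 0.7071·2 + (-0.4714)·(-1) + (-0.4714)·2 + (-0.2357)·(-4) = 1.8856; q_2·v_3 = (-0.1287)·2 + (-0.4804)·(-1) + 0.6005·2 + (-0.6262)·(-4) = 3.9288.
u_3 = v_3 − 1.8856·q_1 − 3.9288·q_2 = (1.1722, 1.7762, 0.5298, -1.0954).
‖u_3‖ = 2.4514, so q_3 = (0.4782, 0.7246, 0.2161, -0.4468).

q_3 = (0.4782, 0.7246, 0.2161, -0.4468)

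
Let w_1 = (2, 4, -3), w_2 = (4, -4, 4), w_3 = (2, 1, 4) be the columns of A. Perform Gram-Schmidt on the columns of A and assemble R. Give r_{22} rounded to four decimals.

r_{22} = 5.8487

w_1 = (2, 4, -3); ‖w_1‖ = 5.3852, so e_1 = (0.3714, 0.7428, -0.5571).
e_1·w_2 = 0.3714·4 + 0.7428·(-4) + (-0.5571)·4 = -3.7139.
u_2 = w_2 + 3.7139·e_1 = (5.3793, -1.2414, 1.9310).
r_{22} = ‖u_2‖ = 5.8487.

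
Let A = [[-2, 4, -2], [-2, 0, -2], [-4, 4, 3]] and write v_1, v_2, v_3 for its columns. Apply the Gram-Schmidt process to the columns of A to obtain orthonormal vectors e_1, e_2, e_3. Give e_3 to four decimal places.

e_1 = v_1/‖v_1‖ = (-2, -2, -4)/4.8990 = (-0.4082, -0.4082, -0.8165).
r_{12} = e_1·v_2 = -4.8990.
u_2 = v_2 + 4.8990·e_1 = (2.0000, -2.0000, 0.0000).
‖u_2‖ = 2.8284, so e_2 = (0.7071, -0.7071, 0.0000).
r_{13} = e_1·v_3 = -0.8165; r_{23} = e_2·v_3 = 0.0000.
u_3 = v_3 + 0.8165·e_1 + 0.0000·e_2 = (-2.3333, -2.3333, 2.3333).
‖u_3‖ = 4.0415, so e_3 = (-0.5774, -0.5774, 0.5774).

e_3 = (-0.5774, -0.5774, 0.5774)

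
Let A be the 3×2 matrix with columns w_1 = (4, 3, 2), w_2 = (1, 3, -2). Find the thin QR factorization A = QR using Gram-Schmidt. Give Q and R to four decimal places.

q_1 = w_1/‖w_1‖ = (4, 3, 2)/5.3852 = (0.7428, 0.5571, 0.3714).
r_{12} = q_1·w_2 = 1.6713.
u_2 = w_2 − 1.6713·q_1 = (-0.2414, 2.0690, -2.6207).
‖u_2‖ = 3.3477, so q_2 = (-0.0721, 0.6180, -0.7828).

Q = [[0.7428, -0.0721], [0.5571, 0.6180], [0.3714, -0.7828]], R = [[5.3852, 1.6713], [0.0000, 3.3477]]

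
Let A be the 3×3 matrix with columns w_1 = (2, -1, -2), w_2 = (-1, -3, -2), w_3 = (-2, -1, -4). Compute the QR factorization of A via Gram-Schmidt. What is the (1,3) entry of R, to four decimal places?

w_1 = (2, -1, -2); ‖w_1‖ = 3.0000, so e_1 = (0.6667, -0.3333, -0.6667).
r_{13} = e_1·w_3 = 1.6667.

r_{13} = 1.6667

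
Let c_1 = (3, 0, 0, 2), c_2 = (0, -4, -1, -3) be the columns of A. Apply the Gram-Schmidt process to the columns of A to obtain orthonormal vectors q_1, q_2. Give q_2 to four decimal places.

q_1 = c_1/‖c_1‖ = (3, 0, 0, 2)/3.6056 = (0.8321, 0.0000, 0.0000, 0.5547).
r_{12} = q_1·c_2 = -1.6641.
u_2 = c_2 + 1.6641·q_1 = (1.3846, -4.0000, -1.0000, -2.0769).
‖u_2‖ = 4.8198, so q_2 = (0.2873, -0.8299, -0.2075, -0.4309).

q_2 = (0.2873, -0.8299, -0.2075, -0.4309)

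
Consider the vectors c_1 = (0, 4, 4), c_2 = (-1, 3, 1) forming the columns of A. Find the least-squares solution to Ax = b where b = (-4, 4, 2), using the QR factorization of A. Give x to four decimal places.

q_1 = c_1/‖c_1‖ = (0, 4, 4)/5.6569 = (0.0000, 0.7071, 0.7071).
r_{12} = q_1·c_2 = 2.8284.
u_2 = c_2 − 2.8284·q_1 = (-1.0000, 1.0000, -1.0000).
‖u_2‖ = 1.7321, so q_2 = (-0.5774, 0.5774, -0.5774).
Qᵀb = (4.2426, 3.4641).
Back-substitute: x_2 = 3.4641/1.7321 = 2.0000.
x_1 = (4.2426 − 2.8284·2.0000)/5.6569 = -0.2500.

x = (-0.2500, 2.0000)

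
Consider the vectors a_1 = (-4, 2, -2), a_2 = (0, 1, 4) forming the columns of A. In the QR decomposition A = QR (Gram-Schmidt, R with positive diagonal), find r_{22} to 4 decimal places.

a_1 = (-4, 2, -2); ‖a_1‖ = 4.8990, so e_1 = (-0.8165, 0.4082, -0.4082).
e_1·a_2 = (-0.8165)·0 + 0.4082·1 + (-0.4082)·4 = -1.2247.
u_2 = a_2 + 1.2247·e_1 = (-1.0000, 1.5000, 3.5000).
r_{22} = ‖u_2‖ = 3.9370.

r_{22} = 3.9370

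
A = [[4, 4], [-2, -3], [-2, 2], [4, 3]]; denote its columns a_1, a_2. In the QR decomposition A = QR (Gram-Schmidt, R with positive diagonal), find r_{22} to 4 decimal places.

q_1 = a_1/‖a_1‖ = (4, -2, -2, 4)/6.3246 = (0.6325, -0.3162, -0.3162, 0.6325).
r_{12} = q_1·a_2 = 4.7434.
u_2 = a_2 − 4.7434·q_1 = (1.0000, -1.5000, 3.5000, 0.0000).
r_{22} = ‖u_2‖ = 3.9370.

r_{22} = 3.9370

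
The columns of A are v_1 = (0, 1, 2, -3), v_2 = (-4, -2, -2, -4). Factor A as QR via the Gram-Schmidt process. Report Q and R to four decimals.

v_1 = (0, 1, 2, -3); ‖v_1‖ = 3.7417, so e_1 = (0.0000, 0.2673, 0.5345, -0.8018).
e_1·v_2 = 0.0000·(-4) + 0.2673·(-2) + 0.5345·(-2) + (-0.8018)·(-4) = 1.6036.
u_2 = v_2 − 1.6036·e_1 = (-4.0000, -2.4286, -2.8571, -2.7143).
‖u_2‖ = 6.1179, so e_2 = (-0.6538, -0.3970, -0.4670, -0.4437).

Q = [[0.0000, -0.6538], [0.2673, -0.3970], [0.5345, -0.4670], [-0.8018, -0.4437]], R = [[3.7417, 1.6036], [0.0000, 6.1179]]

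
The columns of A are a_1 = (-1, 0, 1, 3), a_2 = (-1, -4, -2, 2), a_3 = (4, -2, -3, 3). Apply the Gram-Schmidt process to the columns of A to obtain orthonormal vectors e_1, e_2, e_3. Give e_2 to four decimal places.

e_2 = (-0.1144, -0.8390, -0.5149, 0.1335)

e_1 = a_1/‖a_1‖ = (-1, 0, 1, 3)/3.3166 = (-0.3015, 0.0000, 0.3015, 0.9045).
r_{12} = e_1·a_2 = 1.5076.
u_2 = a_2 − 1.5076·e_1 = (-0.5455, -4.0000, -2.4545, 0.6364).
‖u_2‖ = 4.7673, so e_2 = (-0.1144, -0.8390, -0.5149, 0.1335).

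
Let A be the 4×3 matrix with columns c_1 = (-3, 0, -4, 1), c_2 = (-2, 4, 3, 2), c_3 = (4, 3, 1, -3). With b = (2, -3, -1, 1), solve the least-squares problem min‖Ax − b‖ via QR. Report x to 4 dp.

x = (-0.3577, -0.5488, -0.3214)

c_1 = (-3, 0, -4, 1); ‖c_1‖ = 5.0990, so q_1 = (-0.5883, 0.0000, -0.7845, 0.1961).
q_1·c_2 = (-0.5883)·(-2) + 0.0000·4 + (-0.7845)·3 + 0.1961·2 = -0.7845.
u_2 = c_2 + 0.7845·q_1 = (-2.4615, 4.0000, 2.3846, 2.1538).
‖u_2‖ = 5.6907, so q_2 = (-0.4326, 0.7029, 0.4190, 0.3785).
q_1·c_3 = (-0.5883)·4 + 0.0000·3 + (-0.7845)·1 + 0.1961·(-3) = -3.7262; q_2·c_3 = (-0.4326)·4 + 0.7029·3 + 0.4190·1 + 0.3785·(-3) = -0.3379.
u_3 = c_3 + 3.7262·q_1 + 0.3379·q_2 = (1.6615, 3.2375, -1.7815, -2.1413).
‖u_3‖ = 4.5827, so q_3 = (0.3626, 0.7065, -0.3887, -0.4673).
Qᵀb = (-0.1961, -3.0143, -1.4728).
Back-substitute: x_3 = -1.4728/4.5827 = -0.3214.
x_2 = (-3.0143 + 0.3379·(-0.3214))/5.6907 = -0.5488.
x_1 = (-0.1961 + 0.7845·(-0.5488) + 3.7262·(-0.3214))/5.0990 = -0.3577.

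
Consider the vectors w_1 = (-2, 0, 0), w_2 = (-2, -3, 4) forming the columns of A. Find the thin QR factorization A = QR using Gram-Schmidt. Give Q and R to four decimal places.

e_1 = w_1/‖w_1‖ = (-2, 0, 0)/2.0000 = (-1.0000, 0.0000, 0.0000).
r_{12} = e_1·w_2 = 2.0000.
u_2 = w_2 − 2.0000·e_1 = (0.0000, -3.0000, 4.0000).
‖u_2‖ = 5.0000, so e_2 = (0.0000, -0.6000, 0.8000).

Q = [[-1.0000, 0.0000], [0.0000, -0.6000], [0.0000, 0.8000]], R = [[2.0000, 2.0000], [0.0000, 5.0000]]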